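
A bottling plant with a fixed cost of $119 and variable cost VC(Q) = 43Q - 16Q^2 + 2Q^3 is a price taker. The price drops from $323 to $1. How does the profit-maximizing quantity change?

Output falls from 10 to 0 (the firm shuts down)

AVC = 43 - 16Q + 2Q^2, minimized at Q = 4 where min AVC = $11. MC = 43 - 32Q + 6Q^2.
At P = $323 ≥ min AVC, set P = MC on the rising branch: Q = 10.
At P = $1 < min AVC = $11, price no longer covers variable cost at any output, so the firm shuts down: Q = 0.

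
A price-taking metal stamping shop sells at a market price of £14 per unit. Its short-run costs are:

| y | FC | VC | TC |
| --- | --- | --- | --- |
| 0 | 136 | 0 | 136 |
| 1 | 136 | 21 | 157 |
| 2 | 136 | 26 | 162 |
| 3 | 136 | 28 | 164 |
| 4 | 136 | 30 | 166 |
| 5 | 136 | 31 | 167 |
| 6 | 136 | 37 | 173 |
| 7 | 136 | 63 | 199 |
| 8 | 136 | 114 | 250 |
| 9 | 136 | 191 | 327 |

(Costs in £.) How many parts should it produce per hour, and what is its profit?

y = 6; profit = -£89

Profit at each row (π = 14y − TC): y=0: -136; y=1: -143; y=2: -134; y=3: -122; y=4: -110; y=5: -97; y=6: -89; y=7: -101; y=8: -138; y=9: -201.
Profit is maximized at y = 6. AVC there is 37/6 = £6.17 ≤ P, so producing beats shutting down (which would give -£136).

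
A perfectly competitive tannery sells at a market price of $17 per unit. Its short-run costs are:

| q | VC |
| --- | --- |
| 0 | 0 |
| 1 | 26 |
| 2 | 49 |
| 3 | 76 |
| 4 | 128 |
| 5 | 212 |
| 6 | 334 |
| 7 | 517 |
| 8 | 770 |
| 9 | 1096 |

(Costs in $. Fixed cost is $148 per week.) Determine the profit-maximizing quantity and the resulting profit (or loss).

q = 0 (shut down); profit = -$148

Tabulate TR − TC: q=0: -148; q=1: -157; q=2: -163; q=3: -173; q=4: -208; q=5: -275; q=6: -380; q=7: -546; q=8: -782; q=9: -1091.
Profit is highest at q = 0. Equivalently, the lowest AVC in the table is 49/2 ≈ $24.50 at q = 2, and P = $17 falls below it — price never covers variable cost, so the firm shuts down and loses only its fixed cost.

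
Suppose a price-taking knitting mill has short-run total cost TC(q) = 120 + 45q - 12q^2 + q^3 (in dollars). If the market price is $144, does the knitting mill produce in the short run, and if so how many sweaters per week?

Variable cost is VC = 45q - 12q^2 + q^3, so AVC = VC/q = 45 - 12q + q^2 and MC = dTC/dq = 45 - 24q + 3q^2.
AVC hits its minimum where MC = AVC, at q = 6, giving min AVC = 45 - 12·6 + 6^2 = $9.
Because $144 ≥ $9, revenue can cover variable cost; the firm operates.
Solving P = MC: -99 - 24q + 3q^2 = 0 ⇒ q = -3 or 11. On the upward-sloping branch, q* = 11.
Check: AVC at q = 11 is $34 ≤ P, so revenue covers variable cost.
Profit = P·q − TC = 144·11 − 494 = $1090.

Produce at q = 11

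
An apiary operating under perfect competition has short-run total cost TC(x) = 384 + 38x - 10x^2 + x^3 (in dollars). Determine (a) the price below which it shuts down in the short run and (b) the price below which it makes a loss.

Shutdown price = min AVC. AVC = 38 - 10x + x^2, with vertex at x = 5 and minimum $13.
ATC = 384/x + 38 - 10x + x^2. Setting dATC/dx = −384/x^2 − 10 + 2x = 0 gives x = 8 (since 2·8^3 − 10·8^2 = 384).
min ATC = 384/8 + 38 − 10·8 + 8^2 = $70. That is the break-even price.
For $13 ≤ P < $70 the firm produces at a loss; below $13 it shuts down.

Shutdown price = $13; break-even price = $70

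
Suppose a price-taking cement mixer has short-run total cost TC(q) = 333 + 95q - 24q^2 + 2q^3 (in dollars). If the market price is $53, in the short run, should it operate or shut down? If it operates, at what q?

From TC, MC = TC'(q) = 95 - 48q + 6q^2 and AVC = VC/q = 95 - 24q + 2q^2.
The AVC parabola has its vertex at q = 24/4 = 6, where AVC = 95 - 24·6 + 2·6^2 = $23.
P = $53 exceeds min AVC = $23, so the firm stays open.
P = MC gives 42 - 48q + 6q^2 = 0, with roots 1 and 7. Take the larger (rising MC): q* = 7.
Check: AVC at q = 7 is $25 ≤ P, so revenue covers variable cost.
Profit = P·q − TC = 53·7 − 508 = -$137, a loss, but smaller than the $333 fixed cost the firm would lose by shutting down.

Produce at q = 7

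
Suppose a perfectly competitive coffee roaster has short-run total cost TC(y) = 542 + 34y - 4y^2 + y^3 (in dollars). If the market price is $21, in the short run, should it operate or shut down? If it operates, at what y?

Shut down

From TC, MC = TC'(y) = 34 - 8y + 3y^2 and AVC = VC/y = 34 - 4y + y^2.
The AVC parabola has its vertex at y = 4/2 = 2, where AVC = 34 - 4·2 + 2^2 = $30.
Since P = $21 < min AVC = $30, price fails to cover variable cost at any output.
The firm minimizes its loss by shutting down and losing only its fixed cost of $542.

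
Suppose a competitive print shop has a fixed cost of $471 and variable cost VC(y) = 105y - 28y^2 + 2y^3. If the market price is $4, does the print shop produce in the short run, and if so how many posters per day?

Shut down

From TC, MC = TC'(y) = 105 - 56y + 6y^2 and AVC = VC/y = 105 - 28y + 2y^2.
AVC is minimized where dAVC/dy = -28 + 4y = 0, at y = 7; min AVC = 105 - 28·7 + 2·7^2 = $7.
Since P = $4 < min AVC = $7, price fails to cover variable cost at any output.
The firm minimizes its loss by shutting down and losing only its fixed cost of $471.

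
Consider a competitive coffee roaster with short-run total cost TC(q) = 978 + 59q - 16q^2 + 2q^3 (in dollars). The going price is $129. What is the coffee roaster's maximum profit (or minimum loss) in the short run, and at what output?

Profit = -$390 at q = 7

AVC = 59 - 16q + 2q^2; min AVC = $27 at q = 4. Since P = $129 ≥ min AVC, the firm produces.
With MC = 59 - 32q + 6q^2, P = MC on the upward-sloping part at q* = 7.
TR = 129·7 = 903. TC = 978 + 315 = 1293. Profit = 903 − 1293 = -$390.
By producing, the firm covers all variable cost plus $588 of fixed cost; shutting down would lose the full $978.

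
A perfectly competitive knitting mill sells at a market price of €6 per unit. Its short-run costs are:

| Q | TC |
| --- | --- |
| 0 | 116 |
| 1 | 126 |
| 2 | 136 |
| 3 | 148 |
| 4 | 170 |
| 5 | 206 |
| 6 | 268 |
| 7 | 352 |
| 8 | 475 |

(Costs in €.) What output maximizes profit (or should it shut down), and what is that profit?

Q = 0 (shut down); profit = -€116

Profit at each row (π = 6Q − TC): Q=0: -116; Q=1: -120; Q=2: -124; Q=3: -130; Q=4: -146; Q=5: -176; Q=6: -232; Q=7: -310; Q=8: -427.
Profit is highest at Q = 0. Equivalently, the lowest AVC in the table is 10/1 ≈ €10 at Q = 1, and P = €6 falls below it — price never covers variable cost, so the firm shuts down and loses only its fixed cost.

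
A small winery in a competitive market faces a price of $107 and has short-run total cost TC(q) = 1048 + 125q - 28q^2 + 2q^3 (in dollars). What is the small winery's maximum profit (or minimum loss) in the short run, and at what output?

Profit = -$400 at q = 9

AVC = 125 - 28q + 2q^2; min AVC = $27 at q = 7. Since P = $107 ≥ min AVC, the firm produces.
With MC = 125 - 56q + 6q^2, P = MC on the upward-sloping part at q* = 9.
TR = 107·9 = 963. TC = 1048 + 315 = 1363. Profit = 963 − 1363 = -$400.
By producing, the firm covers all variable cost plus $648 of fixed cost; shutting down would lose the full $1048.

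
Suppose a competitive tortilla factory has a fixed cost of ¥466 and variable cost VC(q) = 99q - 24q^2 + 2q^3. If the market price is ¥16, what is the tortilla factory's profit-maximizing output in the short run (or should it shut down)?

From TC, MC = TC'(q) = 99 - 48q + 6q^2 and AVC = VC/q = 99 - 24q + 2q^2.
The AVC parabola has its vertex at q = 24/4 = 6, where AVC = 99 - 24·6 + 2·6^2 = ¥27.
P = ¥16 lies below min AVC = ¥27; no output level covers variable cost.
Shutting down limits the loss to fixed cost, ¥466.

Shut down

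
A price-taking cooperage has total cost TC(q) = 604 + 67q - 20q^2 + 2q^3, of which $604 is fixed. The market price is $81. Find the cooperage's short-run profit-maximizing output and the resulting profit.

Profit = -$212 at q = 7

AVC = 67 - 20q + 2q^2; min AVC = $17 at q = 5. Since P = $81 ≥ min AVC, the firm produces.
With MC = 67 - 40q + 6q^2, P = MC on the upward-sloping part at q* = 7.
TR = 81·7 = 567. TC = 604 + 175 = 779. Profit = 567 − 779 = -$212.
By producing, the firm covers all variable cost plus $392 of fixed cost; shutting down would lose the full $604.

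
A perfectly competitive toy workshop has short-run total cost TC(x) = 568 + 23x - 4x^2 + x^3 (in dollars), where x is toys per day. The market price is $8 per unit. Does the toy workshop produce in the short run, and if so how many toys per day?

Shut down

From TC, MC = TC'(x) = 23 - 8x + 3x^2 and AVC = VC/x = 23 - 4x + x^2.
The AVC parabola has its vertex at x = 4/2 = 2, where AVC = 23 - 4·2 + 2^2 = $19.
With P < min AVC ($8 < $19), every unit sold adds to the loss.
Best response: produce nothing and absorb the $568 fixed cost.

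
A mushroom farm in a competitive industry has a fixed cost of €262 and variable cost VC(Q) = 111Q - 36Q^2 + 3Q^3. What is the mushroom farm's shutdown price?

€3 per unit

The firm shuts down when price falls below the minimum of average variable cost. AVC = VC/Q = 111 - 36Q + 3Q^2.
At the minimum of AVC, MC = AVC. MC = 111 - 72Q + 9Q^2; setting MC = AVC gives 6Q^2 - 36Q = 0, so Q = 6. min AVC = 3.
For P < €3 the firm produces nothing.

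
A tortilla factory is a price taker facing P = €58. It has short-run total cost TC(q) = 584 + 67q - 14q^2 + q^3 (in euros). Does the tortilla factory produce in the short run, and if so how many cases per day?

Variable cost is VC = 67q - 14q^2 + q^3, so AVC = VC/q = 67 - 14q + q^2 and MC = dTC/dq = 67 - 28q + 3q^2.
AVC hits its minimum where MC = AVC, at q = 7, giving min AVC = 67 - 14·7 + 7^2 = €18.
P = €58 exceeds min AVC = €18, so the firm stays open.
Solving P = MC: 9 - 28q + 3q^2 = 0 ⇒ q = 1/3 or 9. On the upward-sloping branch, q* = 9.
Check: AVC at q = 9 is €22 ≤ P, so revenue covers variable cost.
Profit = P·q − TC = 58·9 − 782 = -€260, a loss, but smaller than the €584 fixed cost the firm would lose by shutting down.

Produce at q = 9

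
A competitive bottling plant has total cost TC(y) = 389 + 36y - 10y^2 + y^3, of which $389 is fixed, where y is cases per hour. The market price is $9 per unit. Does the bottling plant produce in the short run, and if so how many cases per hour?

Shut down

Variable cost is VC = 36y - 10y^2 + y^3, so AVC = VC/y = 36 - 10y + y^2 and MC = dTC/dy = 36 - 20y + 3y^2.
The AVC parabola has its vertex at y = 10/2 = 5, where AVC = 36 - 10·5 + 5^2 = $11.
Since P = $9 < min AVC = $11, price fails to cover variable cost at any output.
Best response: produce nothing and absorb the $389 fixed cost.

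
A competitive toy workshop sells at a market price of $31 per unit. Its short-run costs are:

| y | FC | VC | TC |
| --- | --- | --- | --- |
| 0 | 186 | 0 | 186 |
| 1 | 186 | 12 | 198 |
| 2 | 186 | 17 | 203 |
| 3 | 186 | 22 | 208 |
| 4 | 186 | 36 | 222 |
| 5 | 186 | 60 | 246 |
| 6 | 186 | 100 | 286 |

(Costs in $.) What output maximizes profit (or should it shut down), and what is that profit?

Tabulate TR − TC: y=0: -186; y=1: -167; y=2: -141; y=3: -115; y=4: -98; y=5: -91; y=6: -100.
Profit is maximized at y = 5. AVC there is 60/5 = $12 ≤ P, so producing beats shutting down (which would give -$186).

y = 5; profit = -$91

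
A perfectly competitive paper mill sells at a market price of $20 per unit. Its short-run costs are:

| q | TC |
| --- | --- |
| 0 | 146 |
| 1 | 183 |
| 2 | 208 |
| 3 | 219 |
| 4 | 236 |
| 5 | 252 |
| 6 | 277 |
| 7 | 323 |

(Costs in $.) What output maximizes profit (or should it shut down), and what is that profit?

q = 0 (shut down); profit = -$146

Tabulate TR − TC: q=0: -146; q=1: -163; q=2: -168; q=3: -159; q=4: -156; q=5: -152; q=6: -157; q=7: -183.
Profit is highest at q = 0. Equivalently, the lowest AVC in the table is 106/5 ≈ $21.20 at q = 5, and P = $20 falls below it — price never covers variable cost, so the firm shuts down and loses only its fixed cost.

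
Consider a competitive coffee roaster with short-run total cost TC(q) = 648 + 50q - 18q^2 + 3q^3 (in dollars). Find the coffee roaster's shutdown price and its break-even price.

Shutdown price = min AVC. AVC = 50 - 18q + 3q^2, with vertex at q = 3 and minimum $23.
ATC = 648/q + 50 - 18q + 3q^2. Setting dATC/dq = −648/q^2 − 18 + 6q = 0 gives q = 6 (since 6·6^3 − 18·6^2 = 648).
min ATC = 648/6 + 50 − 18·6 + 3·6^2 = $158. That is the break-even price.
For $23 ≤ P < $158 the firm produces at a loss; below $23 it shuts down.

Shutdown price = $23; break-even price = $158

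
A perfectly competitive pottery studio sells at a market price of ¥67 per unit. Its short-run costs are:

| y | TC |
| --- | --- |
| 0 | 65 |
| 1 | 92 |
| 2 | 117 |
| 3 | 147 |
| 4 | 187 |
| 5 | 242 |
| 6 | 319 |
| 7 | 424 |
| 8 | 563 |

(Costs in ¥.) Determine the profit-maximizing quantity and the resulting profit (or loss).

y = 5; profit = ¥93

Profit at each row (π = 67y − TC): y=0: -65; y=1: -25; y=2: 17; y=3: 54; y=4: 81; y=5: 93; y=6: 83; y=7: 45; y=8: -27.
Profit is maximized at y = 5. AVC there is 177/5 = ¥35.40 ≤ P, so producing beats shutting down (which would give -¥65).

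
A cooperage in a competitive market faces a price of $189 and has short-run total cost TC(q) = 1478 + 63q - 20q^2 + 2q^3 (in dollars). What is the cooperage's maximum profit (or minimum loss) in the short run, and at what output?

AVC = 63 - 20q + 2q^2 has its minimum $13 at q = 5; price $189 clears that bar, so the firm operates.
With MC = 63 - 40q + 6q^2, P = MC on the upward-sloping part at q* = 9.
TR = 189·9 = 1701. TC = 1478 + 405 = 1883. Profit = 1701 − 1883 = -$182.
Shutting down would mean losing the fixed cost of $1478, so operating at a loss of $182 is better by $1296.

Profit = -$182 at q = 9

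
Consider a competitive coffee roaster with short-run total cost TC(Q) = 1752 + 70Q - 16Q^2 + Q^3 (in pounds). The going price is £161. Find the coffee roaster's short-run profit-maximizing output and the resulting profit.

Profit = -£62 at Q = 13

AVC = 70 - 16Q + Q^2; min AVC = £6 at Q = 8. Since P = £161 ≥ min AVC, the firm produces.
With MC = 70 - 32Q + 3Q^2, P = MC on the upward-sloping part at Q* = 13.
TR = 161·13 = 2093. TC = 1752 + 403 = 2155. Profit = 2093 − 2155 = -£62.
That loss of £62 beats the £1752 the firm would lose by shutting down; producing recovers £1690 of fixed cost.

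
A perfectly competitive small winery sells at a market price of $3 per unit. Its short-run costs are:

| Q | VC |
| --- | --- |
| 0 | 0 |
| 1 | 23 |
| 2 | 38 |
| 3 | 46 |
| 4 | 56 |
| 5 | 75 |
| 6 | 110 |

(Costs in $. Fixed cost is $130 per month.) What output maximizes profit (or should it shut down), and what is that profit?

Q = 0 (shut down); profit = -$130

Profit at each row (π = 3Q − TC): Q=0: -130; Q=1: -150; Q=2: -162; Q=3: -167; Q=4: -174; Q=5: -190; Q=6: -222.
Profit is highest at Q = 0. Equivalently, the lowest AVC in the table is 56/4 ≈ $14 at Q = 4, and P = $3 falls below it — price never covers variable cost, so the firm shuts down and loses only its fixed cost.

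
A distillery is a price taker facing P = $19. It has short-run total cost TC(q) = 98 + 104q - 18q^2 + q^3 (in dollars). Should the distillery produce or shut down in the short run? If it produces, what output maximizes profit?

Variable cost is VC = 104q - 18q^2 + q^3, so AVC = VC/q = 104 - 18q + q^2 and MC = dTC/dq = 104 - 36q + 3q^2.
The AVC parabola has its vertex at q = 18/2 = 9, where AVC = 104 - 18·9 + 9^2 = $23.
P = $19 lies below min AVC = $23; no output level covers variable cost.
Best response: produce nothing and absorb the $98 fixed cost.

Shut down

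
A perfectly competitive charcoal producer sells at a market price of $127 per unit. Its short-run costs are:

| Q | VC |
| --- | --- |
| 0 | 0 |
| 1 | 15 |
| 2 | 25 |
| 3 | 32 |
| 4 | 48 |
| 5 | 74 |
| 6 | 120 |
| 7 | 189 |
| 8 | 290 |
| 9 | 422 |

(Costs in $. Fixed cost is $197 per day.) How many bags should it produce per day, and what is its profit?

Q = 8; profit = $529

Profit at each row (π = 127Q − TC): Q=0: -197; Q=1: -85; Q=2: 32; Q=3: 152; Q=4: 263; Q=5: 364; Q=6: 445; Q=7: 503; Q=8: 529; Q=9: 524.
Profit is maximized at Q = 8. AVC there is 290/8 = $36.25 ≤ P, so producing beats shutting down (which would give -$197).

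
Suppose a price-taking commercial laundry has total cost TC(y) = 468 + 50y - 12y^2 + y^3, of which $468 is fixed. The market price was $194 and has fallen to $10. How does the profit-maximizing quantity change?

Output falls from 12 to 0 (the firm shuts down)

AVC = 50 - 12y + y^2, minimized at y = 6 where min AVC = $14. MC = 50 - 24y + 3y^2.
With P = $194 above the shutdown price, P = MC gives y = 12.
At P = $10 < min AVC = $14, price no longer covers variable cost at any output, so the firm shuts down: y = 0.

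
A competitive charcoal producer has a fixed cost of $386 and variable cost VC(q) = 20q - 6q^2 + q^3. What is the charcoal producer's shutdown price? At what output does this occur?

The firm shuts down when price falls below the minimum of average variable cost. AVC = VC/q = 20 - 6q + q^2.
At the minimum of AVC, MC = AVC. MC = 20 - 12q + 3q^2; setting MC = AVC gives 2q^2 - 6q = 0, so q = 3. min AVC = 11.
The firm shuts down for any P below $11.

$11 per unit, at q = 3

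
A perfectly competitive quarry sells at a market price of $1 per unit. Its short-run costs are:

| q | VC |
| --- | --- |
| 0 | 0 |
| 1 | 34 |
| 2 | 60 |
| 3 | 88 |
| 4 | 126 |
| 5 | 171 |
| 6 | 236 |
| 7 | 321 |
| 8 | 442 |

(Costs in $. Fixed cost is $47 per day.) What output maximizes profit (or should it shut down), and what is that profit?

Tabulate TR − TC: q=0: -47; q=1: -80; q=2: -105; q=3: -132; q=4: -169; q=5: -213; q=6: -277; q=7: -361; q=8: -481.
Profit is highest at q = 0. Equivalently, the lowest AVC in the table is 88/3 ≈ $29.33 at q = 3, and P = $1 falls below it — price never covers variable cost, so the firm shuts down and loses only its fixed cost.

q = 0 (shut down); profit = -$47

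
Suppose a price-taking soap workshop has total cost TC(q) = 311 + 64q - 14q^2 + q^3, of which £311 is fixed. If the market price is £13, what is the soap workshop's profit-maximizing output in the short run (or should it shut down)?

Shut down

Variable cost is VC = 64q - 14q^2 + q^3, so AVC = VC/q = 64 - 14q + q^2 and MC = dTC/dq = 64 - 28q + 3q^2.
AVC is minimized where dAVC/dq = -14 + 2q = 0, at q = 7; min AVC = 64 - 14·7 + 7^2 = £15.
With P < min AVC (£13 < £15), every unit sold adds to the loss.
The firm minimizes its loss by shutting down and losing only its fixed cost of £311.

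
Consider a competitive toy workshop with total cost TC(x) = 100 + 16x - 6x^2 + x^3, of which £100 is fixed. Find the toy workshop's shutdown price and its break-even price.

Shutdown price = £7; break-even price = £31

Shutdown price = min AVC. AVC = 16 - 6x + x^2, with vertex at x = 3 and minimum £7.
ATC = 100/x + 16 - 6x + x^2. Setting dATC/dx = −100/x^2 − 6 + 2x = 0 gives x = 5 (since 2·5^3 − 6·5^2 = 100).
min ATC = 100/5 + 16 − 6·5 + 5^2 = £31. That is the break-even price.
Between these two prices the firm operates at a loss; above £31 it earns a profit.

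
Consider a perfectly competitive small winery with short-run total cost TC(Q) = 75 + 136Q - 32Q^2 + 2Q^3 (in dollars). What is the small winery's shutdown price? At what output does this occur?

$8 per unit, at Q = 8

The shutdown price is the minimum of AVC. VC = 136Q - 32Q^2 + 2Q^3, so AVC = 136 - 32Q + 2Q^2.
dAVC/dQ = -32 + 4Q = 0 gives Q = 8. min AVC = 136 - 32·8 + 2·8^2 = 8.
The firm shuts down for any P below $8.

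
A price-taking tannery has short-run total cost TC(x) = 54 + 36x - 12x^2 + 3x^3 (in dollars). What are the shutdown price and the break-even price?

AVC = 36 - 12x + 3x^2; minimized at x = 2, giving min AVC = $24. That is the shutdown price.
ATC = 54/x + 36 - 12x + 3x^2. Setting dATC/dx = −54/x^2 − 12 + 6x = 0 gives x = 3 (since 6·3^3 − 12·3^2 = 54).
min ATC = 54/3 + 36 − 12·3 + 3·3^2 = $45. That is the break-even price.
Between these two prices the firm operates at a loss; above $45 it earns a profit.

Shutdown price = $24; break-even price = $45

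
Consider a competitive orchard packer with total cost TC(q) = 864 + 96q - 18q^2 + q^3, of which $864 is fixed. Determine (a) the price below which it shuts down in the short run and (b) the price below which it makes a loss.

AVC = 96 - 18q + q^2; minimized at q = 9, giving min AVC = $15. That is the shutdown price.
ATC = 864/q + 96 - 18q + q^2. Setting dATC/dq = −864/q^2 − 18 + 2q = 0 gives q = 12 (since 2·12^3 − 18·12^2 = 864).
min ATC = 864/12 + 96 − 18·12 + 12^2 = $96. That is the break-even price.
For $15 ≤ P < $96 the firm produces at a loss; below $15 it shuts down.

Shutdown price = $15; break-even price = $96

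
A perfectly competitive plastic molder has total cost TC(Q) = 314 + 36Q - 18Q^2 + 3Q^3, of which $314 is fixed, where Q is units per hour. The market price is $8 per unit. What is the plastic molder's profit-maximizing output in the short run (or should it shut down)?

Shut down

Variable cost is VC = 36Q - 18Q^2 + 3Q^3, so AVC = VC/Q = 36 - 18Q + 3Q^2 and MC = dTC/dQ = 36 - 36Q + 9Q^2.
AVC is minimized where dAVC/dQ = -18 + 6Q = 0, at Q = 3; min AVC = 36 - 18·3 + 3·3^2 = $9.
P = $8 lies below min AVC = $9; no output level covers variable cost.
Best response: produce nothing and absorb the $314 fixed cost.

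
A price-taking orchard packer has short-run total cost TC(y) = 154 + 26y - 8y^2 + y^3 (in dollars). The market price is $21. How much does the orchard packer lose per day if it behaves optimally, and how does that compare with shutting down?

Profit = -$104 at y = 5

AVC = 26 - 8y + y^2; min AVC = $10 at y = 4. Since P = $21 ≥ min AVC, the firm produces.
With MC = 26 - 16y + 3y^2, P = MC on the upward-sloping part at y* = 5.
TR = 21·5 = 105. TC = 154 + 55 = 209. Profit = 105 − 209 = -$104.
By producing, the firm covers all variable cost plus $50 of fixed cost; shutting down would lose the full $154.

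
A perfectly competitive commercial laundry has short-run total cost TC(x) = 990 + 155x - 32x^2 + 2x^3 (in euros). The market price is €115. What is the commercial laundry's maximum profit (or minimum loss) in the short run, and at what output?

AVC = 155 - 32x + 2x^2; min AVC = €27 at x = 8. Since P = €115 ≥ min AVC, the firm produces.
With MC = 155 - 64x + 6x^2, P = MC on the upward-sloping part at x* = 10.
TR = 115·10 = 1150. TC = 990 + 350 = 1340. Profit = 1150 − 1340 = -€190.
That loss of €190 beats the €990 the firm would lose by shutting down; producing recovers €800 of fixed cost.

Profit = -€190 at x = 10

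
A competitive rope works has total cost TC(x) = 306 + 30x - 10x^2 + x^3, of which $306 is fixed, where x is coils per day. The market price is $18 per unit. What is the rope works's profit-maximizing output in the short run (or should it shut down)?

Produce at x = 6

Strip out fixed cost: VC = 30x - 10x^2 + x^3. Then AVC = 30 - 10x + x^2 and MC = 30 - 20x + 3x^2.
The AVC parabola has its vertex at x = 10/2 = 5, where AVC = 30 - 10·5 + 5^2 = $5.
Since P = $18 ≥ min AVC = $5, price covers variable cost and the firm should produce.
Solving P = MC: 12 - 20x + 3x^2 = 0 ⇒ x = 2/3 or 6. On the upward-sloping branch, x* = 6.
Check: AVC at x = 6 is $6 ≤ P, so revenue covers variable cost.
Profit = P·x − TC = 18·6 − 342 = -$234, a loss, but smaller than the $306 fixed cost the firm would lose by shutting down.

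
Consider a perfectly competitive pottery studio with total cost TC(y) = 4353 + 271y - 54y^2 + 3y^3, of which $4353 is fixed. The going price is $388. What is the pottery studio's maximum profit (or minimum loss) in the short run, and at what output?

AVC = 271 - 54y + 3y^2 has its minimum $28 at y = 9; price $388 clears that bar, so the firm operates.
With MC = 271 - 108y + 9y^2, P = MC on the upward-sloping part at y* = 13.
TR = 388·13 = 5044. TC = 4353 + 988 = 5341. Profit = 5044 − 5341 = -$297.
Shutting down would mean losing the fixed cost of $4353, so operating at a loss of $297 is better by $4056.

Profit = -$297 at y = 13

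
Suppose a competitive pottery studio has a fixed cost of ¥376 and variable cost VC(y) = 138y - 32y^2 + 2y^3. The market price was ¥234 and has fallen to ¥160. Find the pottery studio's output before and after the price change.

AVC = 138 - 32y + 2y^2, minimized at y = 8 where min AVC = ¥10. MC = 138 - 64y + 6y^2.
With P = ¥234 above the shutdown price, P = MC gives y = 12.
At P = ¥160 ≥ min AVC, set P = MC: y = 11. The firm stays open but cuts output.

Output falls from 12 to 11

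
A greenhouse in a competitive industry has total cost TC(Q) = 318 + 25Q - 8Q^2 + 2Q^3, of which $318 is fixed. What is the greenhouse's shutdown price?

Short-run supply begins at min AVC. From VC = 25Q - 8Q^2 + 2Q^3, AVC = 25 - 8Q + 2Q^2.
At the minimum of AVC, MC = AVC. MC = 25 - 16Q + 6Q^2; setting MC = AVC gives 4Q^2 - 8Q = 0, so Q = 2. min AVC = 17.
For P < $17 the firm produces nothing.

$17 per unit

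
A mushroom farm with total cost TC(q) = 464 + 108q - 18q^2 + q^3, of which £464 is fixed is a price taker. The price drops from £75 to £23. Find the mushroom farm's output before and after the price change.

AVC = 108 - 18q + q^2, minimized at q = 9 where min AVC = £27. MC = 108 - 36q + 3q^2.
With P = £75 above the shutdown price, P = MC gives q = 11.
At P = £23 < min AVC = £27, price no longer covers variable cost at any output, so the firm shuts down: q = 0.

Output falls from 11 to 0 (the firm shuts down)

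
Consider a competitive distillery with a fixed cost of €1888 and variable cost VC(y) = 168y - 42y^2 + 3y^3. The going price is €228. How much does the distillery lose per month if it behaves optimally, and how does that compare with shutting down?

AVC = 168 - 42y + 3y^2 has its minimum €21 at y = 7; price €228 clears that bar, so the firm operates.
With MC = 168 - 84y + 9y^2, P = MC on the upward-sloping part at y* = 10.
TR = 228·10 = 2280. TC = 1888 + 480 = 2368. Profit = 2280 − 2368 = -€88.
That loss of €88 beats the €1888 the firm would lose by shutting down; producing recovers €1800 of fixed cost.

Profit = -€88 at y = 10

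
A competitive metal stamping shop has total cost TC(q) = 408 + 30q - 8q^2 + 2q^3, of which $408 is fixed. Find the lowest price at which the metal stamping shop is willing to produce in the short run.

$22 per unit

Short-run supply begins at min AVC. From VC = 30q - 8q^2 + 2q^3, AVC = 30 - 8q + 2q^2.
At the minimum of AVC, MC = AVC. MC = 30 - 16q + 6q^2; setting MC = AVC gives 4q^2 - 8q = 0, so q = 2. min AVC = 22.
The firm shuts down for any P below $22.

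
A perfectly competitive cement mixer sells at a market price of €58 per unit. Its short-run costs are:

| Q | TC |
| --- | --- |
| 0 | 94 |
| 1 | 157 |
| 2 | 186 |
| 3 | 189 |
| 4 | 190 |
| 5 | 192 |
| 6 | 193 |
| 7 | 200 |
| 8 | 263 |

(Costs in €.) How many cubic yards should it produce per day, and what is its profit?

Profit at each row (π = 58Q − TC): Q=0: -94; Q=1: -99; Q=2: -70; Q=3: -15; Q=4: 42; Q=5: 98; Q=6: 155; Q=7: 206; Q=8: 201.
Profit is maximized at Q = 7. AVC there is 106/7 = €15.14 ≤ P, so producing beats shutting down (which would give -€94).

Q = 7; profit = €206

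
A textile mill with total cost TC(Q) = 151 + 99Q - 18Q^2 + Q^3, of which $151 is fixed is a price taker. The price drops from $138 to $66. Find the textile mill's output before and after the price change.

MC = 99 - 36Q + 3Q^2; the shutdown threshold is min AVC = $18 (at Q = 9).
At P = $138 ≥ min AVC, set P = MC on the rising branch: Q = 13.
At P = $66 ≥ min AVC, set P = MC: Q = 11. The firm stays open but cuts output.

Output falls from 13 to 11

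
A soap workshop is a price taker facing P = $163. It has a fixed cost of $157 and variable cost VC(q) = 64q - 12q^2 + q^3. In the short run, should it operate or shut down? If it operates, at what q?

From TC, MC = TC'(q) = 64 - 24q + 3q^2 and AVC = VC/q = 64 - 12q + q^2.
AVC hits its minimum where MC = AVC, at q = 6, giving min AVC = 64 - 12·6 + 6^2 = $28.
Since P = $163 ≥ min AVC = $28, price covers variable cost and the firm should produce.
Set P = MC: 163 = 64 - 24q + 3q^2 → -99 - 24q + 3q^2 = 0. The roots are q = -3 and q = 11; the profit-maximizing output is on the rising part of MC, so q* = 11.
Check: AVC at q = 11 is $53 ≤ P, so revenue covers variable cost.
Profit = P·q − TC = 163·11 − 740 = $1053.

Produce at q = 11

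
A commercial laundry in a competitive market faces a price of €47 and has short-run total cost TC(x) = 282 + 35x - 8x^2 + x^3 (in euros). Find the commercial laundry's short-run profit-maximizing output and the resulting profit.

AVC = 35 - 8x + x^2 has its minimum €19 at x = 4; price €47 clears that bar, so the firm operates.
MC = 35 - 16x + 3x^2. Setting P = MC and taking the root on the rising branch gives x* = 6.
TR = 47·6 = 282. TC = 282 + 138 = 420. Profit = 282 − 420 = -€138.
By producing, the firm covers all variable cost plus €144 of fixed cost; shutting down would lose the full €282.

Profit = -€138 at x = 6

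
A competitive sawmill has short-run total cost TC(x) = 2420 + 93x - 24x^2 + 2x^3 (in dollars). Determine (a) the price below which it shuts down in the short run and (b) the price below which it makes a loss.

AVC = 93 - 24x + 2x^2; minimized at x = 6, giving min AVC = $21. That is the shutdown price.
ATC = 2420/x + 93 - 24x + 2x^2. Setting dATC/dx = −2420/x^2 − 24 + 4x = 0 gives x = 11 (since 4·11^3 − 24·11^2 = 2420).
min ATC = 2420/11 + 93 − 24·11 + 2·11^2 = $291. That is the break-even price.
For $21 ≤ P < $291 the firm produces at a loss; below $21 it shuts down.

Shutdown price = $21; break-even price = $291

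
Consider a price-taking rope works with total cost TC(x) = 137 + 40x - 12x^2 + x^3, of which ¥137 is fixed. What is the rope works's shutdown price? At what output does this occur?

¥4 per unit, at x = 6

The shutdown price is the minimum of AVC. VC = 40x - 12x^2 + x^3, so AVC = 40 - 12x + x^2.
At the minimum of AVC, MC = AVC. MC = 40 - 24x + 3x^2; setting MC = AVC gives 2x^2 - 12x = 0, so x = 6. min AVC = 4.
The firm shuts down for any P below ¥4.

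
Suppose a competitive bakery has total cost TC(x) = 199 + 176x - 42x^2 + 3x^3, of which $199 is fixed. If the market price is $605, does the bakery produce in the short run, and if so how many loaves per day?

Strip out fixed cost: VC = 176x - 42x^2 + 3x^3. Then AVC = 176 - 42x + 3x^2 and MC = 176 - 84x + 9x^2.
The AVC parabola has its vertex at x = 42/6 = 7, where AVC = 176 - 42·7 + 3·7^2 = $29.
Since P = $605 ≥ min AVC = $29, price covers variable cost and the firm should produce.
P = MC gives -429 - 84x + 9x^2 = 0, with roots -11/3 and 13. Take the larger (rising MC): x* = 13.
Check: AVC at x = 13 is $137 ≤ P, so revenue covers variable cost.
Profit = P·x − TC = 605·13 − 1980 = $5885.

Produce at x = 13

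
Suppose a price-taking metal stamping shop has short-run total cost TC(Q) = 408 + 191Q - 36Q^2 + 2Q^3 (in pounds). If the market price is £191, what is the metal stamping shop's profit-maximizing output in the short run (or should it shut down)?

Variable cost is VC = 191Q - 36Q^2 + 2Q^3, so AVC = VC/Q = 191 - 36Q + 2Q^2 and MC = dTC/dQ = 191 - 72Q + 6Q^2.
AVC is minimized where dAVC/dQ = -36 + 4Q = 0, at Q = 9; min AVC = 191 - 36·9 + 2·9^2 = £29.
Since P = £191 ≥ min AVC = £29, price covers variable cost and the firm should produce.
Set P = MC: 191 = 191 - 72Q + 6Q^2 → -72Q + 6Q^2 = 0. The roots are Q = 0 and Q = 12; the profit-maximizing output is on the rising part of MC, so Q* = 12.
Check: AVC at Q = 12 is £47 ≤ P, so revenue covers variable cost.
Profit = P·Q − TC = 191·12 − 972 = £1320.

Produce at Q = 12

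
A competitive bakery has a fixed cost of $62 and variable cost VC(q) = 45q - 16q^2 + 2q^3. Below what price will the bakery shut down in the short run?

$13 per unit

The shutdown price is the minimum of AVC. VC = 45q - 16q^2 + 2q^3, so AVC = 45 - 16q + 2q^2.
At the minimum of AVC, MC = AVC. MC = 45 - 32q + 6q^2; setting MC = AVC gives 4q^2 - 16q = 0, so q = 4. min AVC = 13.
The firm shuts down for any P below $13.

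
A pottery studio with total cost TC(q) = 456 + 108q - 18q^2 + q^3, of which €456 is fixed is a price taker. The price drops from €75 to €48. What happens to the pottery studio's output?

AVC = 108 - 18q + q^2, minimized at q = 9 where min AVC = €27. MC = 108 - 36q + 3q^2.
At P = €75 ≥ min AVC, set P = MC on the rising branch: q = 11.
At P = €48 ≥ min AVC, set P = MC: q = 10. The firm stays open but cuts output.

Output falls from 11 to 10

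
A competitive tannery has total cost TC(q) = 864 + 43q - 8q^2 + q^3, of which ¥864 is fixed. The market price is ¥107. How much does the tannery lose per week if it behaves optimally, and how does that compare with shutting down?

AVC = 43 - 8q + q^2; min AVC = ¥27 at q = 4. Since P = ¥107 ≥ min AVC, the firm produces.
With MC = 43 - 16q + 3q^2, P = MC on the upward-sloping part at q* = 8.
TR = 107·8 = 856. TC = 864 + 344 = 1208. Profit = 856 − 1208 = -¥352.
Shutting down would mean losing the fixed cost of ¥864, so operating at a loss of ¥352 is better by ¥512.

Profit = -¥352 at q = 8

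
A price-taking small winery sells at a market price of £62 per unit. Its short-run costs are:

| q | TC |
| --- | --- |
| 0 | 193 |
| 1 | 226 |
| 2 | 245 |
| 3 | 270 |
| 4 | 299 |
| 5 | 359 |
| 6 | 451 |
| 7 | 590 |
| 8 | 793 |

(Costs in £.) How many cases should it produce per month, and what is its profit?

Profit at each row (π = 62q − TC): q=0: -193; q=1: -164; q=2: -121; q=3: -84; q=4: -51; q=5: -49; q=6: -79; q=7: -156; q=8: -297.
Profit is maximized at q = 5. AVC there is 166/5 = £33.20 ≤ P, so producing beats shutting down (which would give -£193).

q = 5; profit = -£49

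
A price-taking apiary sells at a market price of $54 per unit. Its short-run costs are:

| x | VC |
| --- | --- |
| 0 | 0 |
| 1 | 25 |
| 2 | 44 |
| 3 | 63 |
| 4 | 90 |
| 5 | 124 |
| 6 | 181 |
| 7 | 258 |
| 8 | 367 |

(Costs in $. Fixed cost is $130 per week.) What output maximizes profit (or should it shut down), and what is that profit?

Profit at each row (π = 54x − TC): x=0: -130; x=1: -101; x=2: -66; x=3: -31; x=4: -4; x=5: 16; x=6: 13; x=7: -10; x=8: -65.
Profit is maximized at x = 5. AVC there is 124/5 = $24.80 ≤ P, so producing beats shutting down (which would give -$130).

x = 5; profit = $16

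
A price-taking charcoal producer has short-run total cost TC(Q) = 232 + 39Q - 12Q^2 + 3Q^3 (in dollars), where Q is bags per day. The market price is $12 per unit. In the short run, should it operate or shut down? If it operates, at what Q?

Variable cost is VC = 39Q - 12Q^2 + 3Q^3, so AVC = VC/Q = 39 - 12Q + 3Q^2 and MC = dTC/dQ = 39 - 24Q + 9Q^2.
The AVC parabola has its vertex at Q = 12/6 = 2, where AVC = 39 - 12·2 + 3·2^2 = $27.
With P < min AVC ($12 < $27), every unit sold adds to the loss.
Shutting down limits the loss to fixed cost, $232.

Shut down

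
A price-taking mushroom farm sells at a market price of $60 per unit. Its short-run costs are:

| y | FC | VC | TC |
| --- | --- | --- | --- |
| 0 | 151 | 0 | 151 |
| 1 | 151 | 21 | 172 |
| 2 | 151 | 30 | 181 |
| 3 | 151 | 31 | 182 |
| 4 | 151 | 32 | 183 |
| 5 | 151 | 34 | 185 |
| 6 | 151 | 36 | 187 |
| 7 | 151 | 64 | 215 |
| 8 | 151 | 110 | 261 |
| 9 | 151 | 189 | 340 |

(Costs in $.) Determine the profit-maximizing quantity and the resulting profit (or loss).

Compute π = P·y − TC at each output: y=0: -151; y=1: -112; y=2: -61; y=3: -2; y=4: 57; y=5: 115; y=6: 173; y=7: 205; y=8: 219; y=9: 200.
Profit is maximized at y = 8. AVC there is 110/8 = $13.75 ≤ P, so producing beats shutting down (which would give -$151).

y = 8; profit = $219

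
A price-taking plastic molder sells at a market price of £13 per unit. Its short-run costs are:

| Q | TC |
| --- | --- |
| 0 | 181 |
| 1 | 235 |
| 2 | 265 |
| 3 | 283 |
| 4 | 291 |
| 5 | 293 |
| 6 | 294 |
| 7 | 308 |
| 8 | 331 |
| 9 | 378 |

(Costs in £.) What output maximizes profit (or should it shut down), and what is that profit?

Q = 0 (shut down); profit = -£181

Tabulate TR − TC: Q=0: -181; Q=1: -222; Q=2: -239; Q=3: -244; Q=4: -239; Q=5: -228; Q=6: -216; Q=7: -217; Q=8: -227; Q=9: -261.
Profit is highest at Q = 0. Equivalently, the lowest AVC in the table is 127/7 ≈ £18.14 at Q = 7, and P = £13 falls below it — price never covers variable cost, so the firm shuts down and loses only its fixed cost.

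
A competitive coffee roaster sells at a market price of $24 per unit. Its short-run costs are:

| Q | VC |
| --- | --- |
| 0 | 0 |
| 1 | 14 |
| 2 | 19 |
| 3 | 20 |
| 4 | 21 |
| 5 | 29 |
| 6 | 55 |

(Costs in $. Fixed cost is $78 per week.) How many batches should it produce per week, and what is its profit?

Profit at each row (π = 24Q − TC): Q=0: -78; Q=1: -68; Q=2: -49; Q=3: -26; Q=4: -3; Q=5: 13; Q=6: 11.
Profit is maximized at Q = 5. AVC there is 29/5 = $5.80 ≤ P, so producing beats shutting down (which would give -$78).

Q = 5; profit = $13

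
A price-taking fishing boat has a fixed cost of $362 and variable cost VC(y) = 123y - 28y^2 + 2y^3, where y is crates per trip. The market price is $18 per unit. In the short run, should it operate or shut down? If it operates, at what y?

Shut down

From TC, MC = TC'(y) = 123 - 56y + 6y^2 and AVC = VC/y = 123 - 28y + 2y^2.
The AVC parabola has its vertex at y = 28/4 = 7, where AVC = 123 - 28·7 + 2·7^2 = $25.
P = $18 lies below min AVC = $25; no output level covers variable cost.
Best response: produce nothing and absorb the $362 fixed cost.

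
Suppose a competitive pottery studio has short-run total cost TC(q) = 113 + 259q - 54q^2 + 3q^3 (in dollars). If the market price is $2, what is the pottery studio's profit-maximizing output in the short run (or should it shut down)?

Shut down

Variable cost is VC = 259q - 54q^2 + 3q^3, so AVC = VC/q = 259 - 54q + 3q^2 and MC = dTC/dq = 259 - 108q + 9q^2.
AVC is minimized where dAVC/dq = -54 + 6q = 0, at q = 9; min AVC = 259 - 54·9 + 3·9^2 = $16.
P = $2 lies below min AVC = $16; no output level covers variable cost.
Shutting down limits the loss to fixed cost, $113.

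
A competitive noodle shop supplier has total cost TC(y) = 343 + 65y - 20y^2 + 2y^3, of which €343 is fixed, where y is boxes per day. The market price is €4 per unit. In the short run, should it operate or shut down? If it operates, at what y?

Strip out fixed cost: VC = 65y - 20y^2 + 2y^3. Then AVC = 65 - 20y + 2y^2 and MC = 65 - 40y + 6y^2.
AVC is minimized where dAVC/dy = -20 + 4y = 0, at y = 5; min AVC = 65 - 20·5 + 2·5^2 = €15.
P = €4 lies below min AVC = €15; no output level covers variable cost.
Shutting down limits the loss to fixed cost, €343.

Shut down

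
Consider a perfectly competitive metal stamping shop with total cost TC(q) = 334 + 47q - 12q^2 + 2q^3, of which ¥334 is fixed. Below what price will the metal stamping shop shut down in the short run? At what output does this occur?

¥29 per unit, at q = 3

The shutdown price is the minimum of AVC. VC = 47q - 12q^2 + 2q^3, so AVC = 47 - 12q + 2q^2.
dAVC/dq = -12 + 4q = 0 gives q = 3. min AVC = 47 - 12·3 + 2·3^2 = 29.
For P < ¥29 the firm produces nothing.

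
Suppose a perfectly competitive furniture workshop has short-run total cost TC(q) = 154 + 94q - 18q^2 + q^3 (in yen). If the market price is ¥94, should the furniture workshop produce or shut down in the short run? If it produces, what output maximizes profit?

Produce at q = 12

From TC, MC = TC'(q) = 94 - 36q + 3q^2 and AVC = VC/q = 94 - 18q + q^2.
AVC hits its minimum where MC = AVC, at q = 9, giving min AVC = 94 - 18·9 + 9^2 = ¥13.
Since P = ¥94 ≥ min AVC = ¥13, price covers variable cost and the firm should produce.
P = MC gives -36q + 3q^2 = 0, with roots 0 and 12. Take the larger (rising MC): q* = 12.
Check: AVC at q = 12 is ¥22 ≤ P, so revenue covers variable cost.
Profit = P·q − TC = 94·12 − 418 = ¥710.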